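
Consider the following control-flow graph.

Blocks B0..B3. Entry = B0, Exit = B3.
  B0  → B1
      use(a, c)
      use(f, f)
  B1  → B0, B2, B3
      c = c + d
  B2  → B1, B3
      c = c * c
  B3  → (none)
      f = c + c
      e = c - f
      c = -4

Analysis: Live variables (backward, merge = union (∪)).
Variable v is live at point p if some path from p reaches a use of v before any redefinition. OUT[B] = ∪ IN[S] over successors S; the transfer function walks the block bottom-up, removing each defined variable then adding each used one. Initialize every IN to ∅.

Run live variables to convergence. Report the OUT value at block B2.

Answer: {a, c, d, f}

Derivation:
Per-block solution:
  B0: | IN={a, c, d, f} | OUT={a, c, d, f}
  B1: | IN={a, c, d, f} | OUT={a, c, d, f}
  B2: | IN={a, c, d, f} | OUT={a, c, d, f}
  B3: | IN={c} | OUT={}

Merge at B2: OUT[B2] = IN[B1] ⊔ IN[B3] = {a, c, d, f}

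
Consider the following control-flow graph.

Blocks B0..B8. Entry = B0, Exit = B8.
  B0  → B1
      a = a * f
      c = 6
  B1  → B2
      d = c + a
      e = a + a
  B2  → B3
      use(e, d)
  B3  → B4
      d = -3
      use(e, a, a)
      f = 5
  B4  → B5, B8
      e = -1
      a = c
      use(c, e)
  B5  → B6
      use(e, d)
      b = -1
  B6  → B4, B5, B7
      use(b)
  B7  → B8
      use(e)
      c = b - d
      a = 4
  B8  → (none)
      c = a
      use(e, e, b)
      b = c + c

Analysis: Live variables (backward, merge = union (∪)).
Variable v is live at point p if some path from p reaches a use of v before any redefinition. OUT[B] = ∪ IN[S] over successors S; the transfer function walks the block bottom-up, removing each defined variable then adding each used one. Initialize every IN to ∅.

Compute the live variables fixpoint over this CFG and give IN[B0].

Answer: {a, b, f}

Trace:
Converged values:
  B0: | IN={a, b, f} | OUT={a, b, c}
  B1: | IN={a, b, c} | OUT={a, b, c, d, e}
  B2: | IN={a, b, c, d, e} | OUT={a, b, c, e}
  B3: | IN={a, b, c, e} | OUT={b, c, d}
  B4: | IN={b, c, d} | OUT={a, b, c, d, e}
  B5: | IN={c, d, e} | OUT={b, c, d, e}
  B6: | IN={b, c, d, e} | OUT={b, c, d, e}
  B7: | IN={b, d, e} | OUT={a, b, e}
  B8: | IN={a, b, e} | OUT={}

Merge at B0: OUT[B0] = IN[B1] = {a, b, c}
Applying B0's transfer function to that OUT value gives IN[B0] (row B0 above).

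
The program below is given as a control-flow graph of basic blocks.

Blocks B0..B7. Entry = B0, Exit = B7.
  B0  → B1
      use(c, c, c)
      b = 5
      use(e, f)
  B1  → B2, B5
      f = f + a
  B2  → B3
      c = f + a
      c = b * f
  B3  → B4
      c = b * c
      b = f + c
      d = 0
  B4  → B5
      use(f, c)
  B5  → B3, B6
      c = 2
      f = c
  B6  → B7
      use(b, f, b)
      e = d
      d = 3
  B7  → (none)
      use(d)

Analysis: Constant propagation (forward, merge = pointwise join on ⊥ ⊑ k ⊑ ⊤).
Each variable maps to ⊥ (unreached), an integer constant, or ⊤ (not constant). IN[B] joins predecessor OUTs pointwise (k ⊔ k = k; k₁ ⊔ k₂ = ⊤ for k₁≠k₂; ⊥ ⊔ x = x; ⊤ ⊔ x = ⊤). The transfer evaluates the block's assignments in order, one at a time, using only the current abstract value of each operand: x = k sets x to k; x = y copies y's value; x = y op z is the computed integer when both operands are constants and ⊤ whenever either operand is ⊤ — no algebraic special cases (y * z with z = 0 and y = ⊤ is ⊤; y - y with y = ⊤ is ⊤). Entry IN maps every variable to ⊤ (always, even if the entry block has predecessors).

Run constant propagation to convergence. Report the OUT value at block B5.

Answer: {a: ⊤, b: ⊤, c: 2, d: ⊤, e: ⊤, f: 2}

Trace:
Converged values:
  B0:  IN=(all ⊤)  OUT={b:5; rest ⊤}
  B1:  IN={b:5; rest ⊤}  OUT={b:5; rest ⊤}
  B2:  IN={b:5; rest ⊤}  OUT={b:5; rest ⊤}
  B3:  IN=(all ⊤)  OUT={d:0; rest ⊤}
  B4:  IN={d:0; rest ⊤}  OUT={d:0; rest ⊤}
  B5:  IN=(all ⊤)  OUT={c:2, f:2; rest ⊤}
  B6:  IN={c:2, f:2; rest ⊤}  OUT={c:2, d:3, f:2; rest ⊤}
  B7:  IN={c:2, d:3, f:2; rest ⊤}  OUT={c:2, d:3, f:2; rest ⊤}

Merge at B5: IN[B5] = OUT[B1] ⊔ OUT[B4] = {a: ⊤, b: ⊤, c: ⊤, d: ⊤, e: ⊤, f: ⊤}
Applying B5's transfer function to that IN value gives OUT[B5] (row B5 above).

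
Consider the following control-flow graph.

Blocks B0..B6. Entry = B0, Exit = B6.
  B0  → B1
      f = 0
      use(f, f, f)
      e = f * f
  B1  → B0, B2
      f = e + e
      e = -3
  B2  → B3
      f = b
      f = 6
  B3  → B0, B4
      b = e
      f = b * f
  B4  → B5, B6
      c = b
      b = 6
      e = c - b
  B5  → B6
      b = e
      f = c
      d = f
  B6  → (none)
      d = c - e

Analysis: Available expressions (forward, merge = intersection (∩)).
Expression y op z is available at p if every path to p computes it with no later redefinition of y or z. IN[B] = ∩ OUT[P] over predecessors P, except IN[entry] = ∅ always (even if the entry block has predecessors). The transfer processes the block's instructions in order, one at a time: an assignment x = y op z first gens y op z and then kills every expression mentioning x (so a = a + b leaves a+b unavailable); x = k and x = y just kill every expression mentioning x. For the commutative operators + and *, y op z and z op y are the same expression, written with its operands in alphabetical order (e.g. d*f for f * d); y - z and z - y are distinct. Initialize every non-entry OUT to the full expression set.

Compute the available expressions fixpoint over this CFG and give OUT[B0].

Per-block solution:
  B0: | IN={} | OUT={f*f}
  B1: | IN={f*f} | OUT={}
  B2: | IN={} | OUT={}
  B3: | IN={} | OUT={}
  B4: | IN={} | OUT={c-b}
  B5: | IN={c-b} | OUT={}
  B6: | IN={} | OUT={c-e}

Merge at B0 (entry node, so the boundary value {} is joined with the incoming edge(s)): IN[B0] = {} ∩ OUT[B1] ∩ OUT[B3] = {}
Applying B0's transfer function to that IN value gives OUT[B0] (row B0 above).

Answer: {f*f}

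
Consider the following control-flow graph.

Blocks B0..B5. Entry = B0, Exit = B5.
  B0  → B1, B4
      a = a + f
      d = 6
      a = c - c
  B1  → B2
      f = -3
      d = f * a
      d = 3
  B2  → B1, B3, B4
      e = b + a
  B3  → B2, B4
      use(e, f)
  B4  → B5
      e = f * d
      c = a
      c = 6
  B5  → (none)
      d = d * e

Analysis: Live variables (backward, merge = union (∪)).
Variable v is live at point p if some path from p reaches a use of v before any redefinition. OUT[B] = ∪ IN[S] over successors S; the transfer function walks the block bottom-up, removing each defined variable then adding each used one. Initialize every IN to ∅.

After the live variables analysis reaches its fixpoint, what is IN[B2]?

Per-block solution:
  B0:   IN={a, b, c, f}   OUT={a, b, d, f}
  B1:   IN={a, b}   OUT={a, b, d, f}
  B2:   IN={a, b, d, f}   OUT={a, b, d, e, f}
  B3:   IN={a, b, d, e, f}   OUT={a, b, d, f}
  B4:   IN={a, d, f}   OUT={d, e}
  B5:   IN={d, e}   OUT={}

Merge at B2: OUT[B2] = IN[B1] ⊔ IN[B3] ⊔ IN[B4] = {a, b, d, e, f}
Applying B2's transfer function to that OUT value gives IN[B2] (row B2 above).

Answer: {a, b, d, f}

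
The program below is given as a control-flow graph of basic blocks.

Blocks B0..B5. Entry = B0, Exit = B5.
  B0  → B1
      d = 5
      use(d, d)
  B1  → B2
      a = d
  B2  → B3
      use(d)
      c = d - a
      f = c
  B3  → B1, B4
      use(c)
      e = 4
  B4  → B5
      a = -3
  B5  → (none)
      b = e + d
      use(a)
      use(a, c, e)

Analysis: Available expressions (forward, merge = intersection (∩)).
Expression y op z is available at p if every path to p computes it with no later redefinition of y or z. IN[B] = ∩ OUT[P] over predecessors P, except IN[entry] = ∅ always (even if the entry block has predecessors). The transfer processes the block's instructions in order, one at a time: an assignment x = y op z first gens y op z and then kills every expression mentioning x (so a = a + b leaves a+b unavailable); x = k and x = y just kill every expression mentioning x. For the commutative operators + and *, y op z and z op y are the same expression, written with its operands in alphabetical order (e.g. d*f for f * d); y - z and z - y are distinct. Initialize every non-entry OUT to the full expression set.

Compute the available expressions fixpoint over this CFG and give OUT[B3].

Converged values:
  B0:   IN={}   OUT={}
  B1:   IN={}   OUT={}
  B2:   IN={}   OUT={d-a}
  B3:   IN={d-a}   OUT={d-a}
  B4:   IN={d-a}   OUT={}
  B5:   IN={}   OUT={d+e}

Merge at B3: IN[B3] = OUT[B2] = {d-a}
Applying B3's transfer function to that IN value gives OUT[B3] (row B3 above).

Answer: {d-a}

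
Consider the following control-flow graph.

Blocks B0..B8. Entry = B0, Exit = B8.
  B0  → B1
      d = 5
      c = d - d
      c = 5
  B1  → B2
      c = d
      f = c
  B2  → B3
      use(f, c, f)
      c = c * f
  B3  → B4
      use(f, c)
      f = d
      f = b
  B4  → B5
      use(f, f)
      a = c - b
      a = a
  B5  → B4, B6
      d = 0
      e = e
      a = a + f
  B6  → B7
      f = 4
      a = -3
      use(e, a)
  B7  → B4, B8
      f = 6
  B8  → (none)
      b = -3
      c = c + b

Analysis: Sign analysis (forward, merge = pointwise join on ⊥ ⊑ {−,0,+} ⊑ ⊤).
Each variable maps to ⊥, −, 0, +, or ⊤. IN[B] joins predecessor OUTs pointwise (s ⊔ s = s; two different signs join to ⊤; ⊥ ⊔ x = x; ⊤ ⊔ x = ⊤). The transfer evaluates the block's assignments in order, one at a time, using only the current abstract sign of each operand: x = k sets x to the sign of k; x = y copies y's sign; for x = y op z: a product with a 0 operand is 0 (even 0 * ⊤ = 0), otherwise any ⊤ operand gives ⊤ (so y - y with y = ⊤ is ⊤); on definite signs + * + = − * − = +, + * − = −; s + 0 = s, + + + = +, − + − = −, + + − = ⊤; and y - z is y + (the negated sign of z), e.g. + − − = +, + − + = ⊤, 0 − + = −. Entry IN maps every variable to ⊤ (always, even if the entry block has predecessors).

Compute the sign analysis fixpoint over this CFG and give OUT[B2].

Fixpoint table:
  B0: | IN=(all ⊤) | OUT={c:+, d:+; rest ⊤}
  B1: | IN={c:+, d:+; rest ⊤} | OUT={c:+, d:+, f:+; rest ⊤}
  B2: | IN={c:+, d:+, f:+; rest ⊤} | OUT={c:+, d:+, f:+; rest ⊤}
  B3: | IN={c:+, d:+, f:+; rest ⊤} | OUT={c:+, d:+; rest ⊤}
  B4: | IN={c:+; rest ⊤} | OUT={c:+; rest ⊤}
  B5: | IN={c:+; rest ⊤} | OUT={c:+, d:0; rest ⊤}
  B6: | IN={c:+, d:0; rest ⊤} | OUT={a:-, c:+, d:0, f:+; rest ⊤}
  B7: | IN={a:-, c:+, d:0, f:+; rest ⊤} | OUT={a:-, c:+, d:0, f:+; rest ⊤}
  B8: | IN={a:-, c:+, d:0, f:+; rest ⊤} | OUT={a:-, b:-, d:0, f:+; rest ⊤}

Merge at B2: IN[B2] = OUT[B1] = {a: ⊤, b: ⊤, c: +, d: +, e: ⊤, f: +}
Applying B2's transfer function to that IN value gives OUT[B2] (row B2 above).

Answer: {a: ⊤, b: ⊤, c: +, d: +, e: ⊤, f: +}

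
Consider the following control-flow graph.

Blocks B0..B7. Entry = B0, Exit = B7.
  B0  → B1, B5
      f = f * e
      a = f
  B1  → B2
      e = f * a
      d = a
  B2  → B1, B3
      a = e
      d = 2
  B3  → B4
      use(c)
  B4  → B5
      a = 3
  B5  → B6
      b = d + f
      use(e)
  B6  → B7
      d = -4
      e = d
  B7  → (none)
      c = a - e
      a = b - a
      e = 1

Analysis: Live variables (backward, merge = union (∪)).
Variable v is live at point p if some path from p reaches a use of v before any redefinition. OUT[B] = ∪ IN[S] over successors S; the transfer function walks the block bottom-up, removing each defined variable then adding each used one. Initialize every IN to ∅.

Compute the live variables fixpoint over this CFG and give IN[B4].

Answer: {d, e, f}

Trace:
Fixpoint table:
  B0:  IN={c, d, e, f}  OUT={a, c, d, e, f}
  B1:  IN={a, c, f}  OUT={c, e, f}
  B2:  IN={c, e, f}  OUT={a, c, d, e, f}
  B3:  IN={c, d, e, f}  OUT={d, e, f}
  B4:  IN={d, e, f}  OUT={a, d, e, f}
  B5:  IN={a, d, e, f}  OUT={a, b}
  B6:  IN={a, b}  OUT={a, b, e}
  B7:  IN={a, b, e}  OUT={}

Merge at B4: OUT[B4] = IN[B5] = {a, d, e, f}
Applying B4's transfer function to that OUT value gives IN[B4] (row B4 above).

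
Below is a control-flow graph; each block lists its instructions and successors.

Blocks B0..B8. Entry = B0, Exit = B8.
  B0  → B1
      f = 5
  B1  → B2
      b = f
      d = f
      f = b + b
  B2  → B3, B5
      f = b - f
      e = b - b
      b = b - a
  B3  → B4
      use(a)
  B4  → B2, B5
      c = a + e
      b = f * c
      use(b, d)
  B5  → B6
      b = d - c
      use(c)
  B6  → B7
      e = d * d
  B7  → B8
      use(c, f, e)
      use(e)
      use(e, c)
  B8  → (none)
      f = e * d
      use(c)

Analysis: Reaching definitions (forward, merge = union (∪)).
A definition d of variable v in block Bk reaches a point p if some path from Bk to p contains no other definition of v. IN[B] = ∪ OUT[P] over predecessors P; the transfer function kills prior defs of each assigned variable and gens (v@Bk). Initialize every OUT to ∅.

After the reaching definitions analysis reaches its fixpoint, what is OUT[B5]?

Converged values:
  B0:  IN={}  OUT={f@B0}
  B1:  IN={f@B0}  OUT={b@B1, d@B1, f@B1}
  B2:  IN={b@B1, b@B4, c@B4, d@B1, e@B2, f@B1, f@B2}  OUT={b@B2, c@B4, d@B1, e@B2, f@B2}
  B3:  IN={b@B2, c@B4, d@B1, e@B2, f@B2}  OUT={b@B2, c@B4, d@B1, e@B2, f@B2}
  B4:  IN={b@B2, c@B4, d@B1, e@B2, f@B2}  OUT={b@B4, c@B4, d@B1, e@B2, f@B2}
  B5:  IN={b@B2, b@B4, c@B4, d@B1, e@B2, f@B2}  OUT={b@B5, c@B4, d@B1, e@B2, f@B2}
  B6:  IN={b@B5, c@B4, d@B1, e@B2, f@B2}  OUT={b@B5, c@B4, d@B1, e@B6, f@B2}
  B7:  IN={b@B5, c@B4, d@B1, e@B6, f@B2}  OUT={b@B5, c@B4, d@B1, e@B6, f@B2}
  B8:  IN={b@B5, c@B4, d@B1, e@B6, f@B2}  OUT={b@B5, c@B4, d@B1, e@B6, f@B8}

Merge at B5: IN[B5] = OUT[B2] ⊔ OUT[B4] = {b@B2, b@B4, c@B4, d@B1, e@B2, f@B2}
Applying B5's transfer function to that IN value gives OUT[B5] (row B5 above).

Answer: {b@B5, c@B4, d@B1, e@B2, f@B2}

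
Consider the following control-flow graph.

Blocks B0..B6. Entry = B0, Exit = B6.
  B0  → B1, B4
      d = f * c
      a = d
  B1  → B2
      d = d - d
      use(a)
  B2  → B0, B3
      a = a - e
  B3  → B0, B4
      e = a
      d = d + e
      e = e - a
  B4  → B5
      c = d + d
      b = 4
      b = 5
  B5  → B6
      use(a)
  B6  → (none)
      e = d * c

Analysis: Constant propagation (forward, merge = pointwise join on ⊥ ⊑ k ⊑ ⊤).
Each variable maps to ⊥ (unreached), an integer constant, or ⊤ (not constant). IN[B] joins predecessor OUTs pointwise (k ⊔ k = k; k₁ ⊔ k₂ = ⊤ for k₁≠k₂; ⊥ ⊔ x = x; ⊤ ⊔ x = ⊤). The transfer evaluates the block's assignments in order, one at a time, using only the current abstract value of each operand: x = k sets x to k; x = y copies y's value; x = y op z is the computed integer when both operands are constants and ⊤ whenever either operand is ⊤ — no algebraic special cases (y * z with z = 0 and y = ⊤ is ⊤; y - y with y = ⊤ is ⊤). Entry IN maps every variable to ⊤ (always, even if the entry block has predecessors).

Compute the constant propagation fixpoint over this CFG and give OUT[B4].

Per-block solution:
  B0: | IN=(all ⊤) | OUT=(all ⊤)
  B1: | IN=(all ⊤) | OUT=(all ⊤)
  B2: | IN=(all ⊤) | OUT=(all ⊤)
  B3: | IN=(all ⊤) | OUT=(all ⊤)
  B4: | IN=(all ⊤) | OUT={b:5; rest ⊤}
  B5: | IN={b:5; rest ⊤} | OUT={b:5; rest ⊤}
  B6: | IN={b:5; rest ⊤} | OUT={b:5; rest ⊤}

Merge at B4: IN[B4] = OUT[B0] ⊔ OUT[B3] = {a: ⊤, b: ⊤, c: ⊤, d: ⊤, e: ⊤, f: ⊤}
Applying B4's transfer function to that IN value gives OUT[B4] (row B4 above).

Answer: {a: ⊤, b: 5, c: ⊤, d: ⊤, e: ⊤, f: ⊤}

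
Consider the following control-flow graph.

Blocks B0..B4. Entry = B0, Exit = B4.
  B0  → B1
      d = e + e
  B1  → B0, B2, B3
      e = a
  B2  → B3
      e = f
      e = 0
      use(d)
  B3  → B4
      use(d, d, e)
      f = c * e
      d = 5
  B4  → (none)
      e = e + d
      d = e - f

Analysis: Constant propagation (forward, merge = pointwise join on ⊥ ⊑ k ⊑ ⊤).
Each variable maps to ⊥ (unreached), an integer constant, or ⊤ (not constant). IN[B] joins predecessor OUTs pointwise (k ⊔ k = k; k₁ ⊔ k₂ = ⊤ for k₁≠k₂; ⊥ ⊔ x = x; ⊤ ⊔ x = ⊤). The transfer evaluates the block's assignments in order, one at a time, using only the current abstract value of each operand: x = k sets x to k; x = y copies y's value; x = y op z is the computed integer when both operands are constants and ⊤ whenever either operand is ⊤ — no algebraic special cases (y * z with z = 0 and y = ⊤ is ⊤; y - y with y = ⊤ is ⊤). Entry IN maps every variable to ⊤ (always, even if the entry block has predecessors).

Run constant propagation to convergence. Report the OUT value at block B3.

Per-block solution:
  B0:  IN=(all ⊤)  OUT=(all ⊤)
  B1:  IN=(all ⊤)  OUT=(all ⊤)
  B2:  IN=(all ⊤)  OUT={e:0; rest ⊤}
  B3:  IN=(all ⊤)  OUT={d:5; rest ⊤}
  B4:  IN={d:5; rest ⊤}  OUT=(all ⊤)

Merge at B3: IN[B3] = OUT[B1] ⊔ OUT[B2] = {a: ⊤, b: ⊤, c: ⊤, d: ⊤, e: ⊤, f: ⊤}
Applying B3's transfer function to that IN value gives OUT[B3] (row B3 above).

Answer: {a: ⊤, b: ⊤, c: ⊤, d: 5, e: ⊤, f: ⊤}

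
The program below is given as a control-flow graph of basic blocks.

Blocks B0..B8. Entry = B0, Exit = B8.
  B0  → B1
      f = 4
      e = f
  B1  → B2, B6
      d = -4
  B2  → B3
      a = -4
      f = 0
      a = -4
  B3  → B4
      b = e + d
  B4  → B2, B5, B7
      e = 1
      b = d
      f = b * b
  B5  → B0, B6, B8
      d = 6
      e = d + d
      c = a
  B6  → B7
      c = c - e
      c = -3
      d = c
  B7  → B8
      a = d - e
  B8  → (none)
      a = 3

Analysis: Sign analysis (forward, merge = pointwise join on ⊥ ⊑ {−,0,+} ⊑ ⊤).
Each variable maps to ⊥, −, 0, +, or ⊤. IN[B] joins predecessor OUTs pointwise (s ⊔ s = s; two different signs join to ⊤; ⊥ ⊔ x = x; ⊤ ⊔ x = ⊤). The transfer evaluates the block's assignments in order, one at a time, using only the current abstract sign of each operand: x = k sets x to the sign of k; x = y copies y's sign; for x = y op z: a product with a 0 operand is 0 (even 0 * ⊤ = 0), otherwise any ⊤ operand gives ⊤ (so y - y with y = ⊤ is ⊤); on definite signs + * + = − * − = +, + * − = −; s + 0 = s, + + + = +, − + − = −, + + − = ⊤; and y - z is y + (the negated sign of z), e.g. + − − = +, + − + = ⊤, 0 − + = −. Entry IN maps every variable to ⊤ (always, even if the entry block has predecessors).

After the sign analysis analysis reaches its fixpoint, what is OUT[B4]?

Answer: {a: -, b: -, c: ⊤, d: -, e: +, f: +}

Derivation:
Per-block solution:
  B0:   IN=(all ⊤)   OUT={e:+, f:+; rest ⊤}
  B1:   IN={e:+, f:+; rest ⊤}   OUT={d:-, e:+, f:+; rest ⊤}
  B2:   IN={d:-, e:+, f:+; rest ⊤}   OUT={a:-, d:-, e:+, f:0; rest ⊤}
  B3:   IN={a:-, d:-, e:+, f:0; rest ⊤}   OUT={a:-, d:-, e:+, f:0; rest ⊤}
  B4:   IN={a:-, d:-, e:+, f:0; rest ⊤}   OUT={a:-, b:-, d:-, e:+, f:+; rest ⊤}
  B5:   IN={a:-, b:-, d:-, e:+, f:+; rest ⊤}   OUT={a:-, b:-, c:-, d:+, e:+, f:+; rest ⊤}
  B6:   IN={e:+, f:+; rest ⊤}   OUT={c:-, d:-, e:+, f:+; rest ⊤}
  B7:   IN={d:-, e:+, f:+; rest ⊤}   OUT={a:-, d:-, e:+, f:+; rest ⊤}
  B8:   IN={a:-, e:+, f:+; rest ⊤}   OUT={a:+, e:+, f:+; rest ⊤}

Merge at B4: IN[B4] = OUT[B3] = {a: -, b: ⊤, c: ⊤, d: -, e: +, f: 0}
Applying B4's transfer function to that IN value gives OUT[B4] (row B4 above).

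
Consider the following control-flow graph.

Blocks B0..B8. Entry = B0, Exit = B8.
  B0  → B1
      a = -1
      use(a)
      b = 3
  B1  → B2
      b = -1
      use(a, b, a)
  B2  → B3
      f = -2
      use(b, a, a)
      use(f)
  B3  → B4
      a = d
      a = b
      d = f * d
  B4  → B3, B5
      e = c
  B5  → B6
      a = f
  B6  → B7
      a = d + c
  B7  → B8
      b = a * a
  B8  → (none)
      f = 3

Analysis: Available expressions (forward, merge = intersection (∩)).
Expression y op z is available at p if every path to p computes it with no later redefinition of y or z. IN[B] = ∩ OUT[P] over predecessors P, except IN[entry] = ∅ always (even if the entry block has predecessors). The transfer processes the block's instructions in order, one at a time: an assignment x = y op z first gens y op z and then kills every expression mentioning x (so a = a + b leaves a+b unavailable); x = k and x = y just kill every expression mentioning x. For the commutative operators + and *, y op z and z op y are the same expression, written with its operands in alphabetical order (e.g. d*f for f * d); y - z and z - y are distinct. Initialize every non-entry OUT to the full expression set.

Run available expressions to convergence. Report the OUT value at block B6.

Answer: {c+d}

Working:
Fixpoint table:
  B0:   IN={}   OUT={}
  B1:   IN={}   OUT={}
  B2:   IN={}   OUT={}
  B3:   IN={}   OUT={}
  B4:   IN={}   OUT={}
  B5:   IN={}   OUT={}
  B6:   IN={}   OUT={c+d}
  B7:   IN={c+d}   OUT={a*a, c+d}
  B8:   IN={a*a, c+d}   OUT={a*a, c+d}

Merge at B6: IN[B6] = OUT[B5] = {}
Applying B6's transfer function to that IN value gives OUT[B6] (row B6 above).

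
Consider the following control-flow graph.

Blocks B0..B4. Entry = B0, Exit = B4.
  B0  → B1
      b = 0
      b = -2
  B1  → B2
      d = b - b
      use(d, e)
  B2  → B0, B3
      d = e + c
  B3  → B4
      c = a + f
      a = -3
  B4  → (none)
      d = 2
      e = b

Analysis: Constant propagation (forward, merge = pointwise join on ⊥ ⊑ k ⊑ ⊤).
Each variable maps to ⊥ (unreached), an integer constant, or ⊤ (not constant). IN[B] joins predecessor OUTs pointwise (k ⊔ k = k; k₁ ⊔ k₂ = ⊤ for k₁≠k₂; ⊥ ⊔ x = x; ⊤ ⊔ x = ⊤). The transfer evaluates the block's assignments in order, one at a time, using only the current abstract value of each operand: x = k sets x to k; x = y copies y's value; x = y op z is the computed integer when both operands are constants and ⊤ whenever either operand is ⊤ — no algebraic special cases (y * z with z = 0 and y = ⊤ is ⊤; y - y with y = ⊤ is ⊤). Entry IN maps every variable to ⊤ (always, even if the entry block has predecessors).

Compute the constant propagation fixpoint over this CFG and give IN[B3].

Answer: {a: ⊤, b: -2, c: ⊤, d: ⊤, e: ⊤, f: ⊤}

Derivation:
Per-block solution:
  B0:  IN=(all ⊤)  OUT={b:-2; rest ⊤}
  B1:  IN={b:-2; rest ⊤}  OUT={b:-2, d:0; rest ⊤}
  B2:  IN={b:-2, d:0; rest ⊤}  OUT={b:-2; rest ⊤}
  B3:  IN={b:-2; rest ⊤}  OUT={a:-3, b:-2; rest ⊤}
  B4:  IN={a:-3, b:-2; rest ⊤}  OUT={a:-3, b:-2, d:2, e:-2; rest ⊤}

Merge at B3: IN[B3] = OUT[B2] = {a: ⊤, b: -2, c: ⊤, d: ⊤, e: ⊤, f: ⊤}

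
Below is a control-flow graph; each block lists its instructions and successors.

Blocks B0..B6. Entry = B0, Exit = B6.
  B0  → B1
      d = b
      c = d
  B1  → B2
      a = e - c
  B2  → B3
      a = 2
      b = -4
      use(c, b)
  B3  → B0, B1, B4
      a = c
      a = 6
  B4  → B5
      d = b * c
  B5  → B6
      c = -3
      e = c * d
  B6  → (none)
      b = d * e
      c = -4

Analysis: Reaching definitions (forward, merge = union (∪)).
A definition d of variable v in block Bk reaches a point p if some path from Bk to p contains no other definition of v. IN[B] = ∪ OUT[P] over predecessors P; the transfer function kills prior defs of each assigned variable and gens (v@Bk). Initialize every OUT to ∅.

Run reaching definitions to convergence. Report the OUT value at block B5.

Answer: {a@B3, b@B2, c@B5, d@B4, e@B5}

Trace:
Converged values:
  B0: | IN={a@B3, b@B2, c@B0, d@B0} | OUT={a@B3, b@B2, c@B0, d@B0}
  B1: | IN={a@B3, b@B2, c@B0, d@B0} | OUT={a@B1, b@B2, c@B0, d@B0}
  B2: | IN={a@B1, b@B2, c@B0, d@B0} | OUT={a@B2, b@B2, c@B0, d@B0}
  B3: | IN={a@B2, b@B2, c@B0, d@B0} | OUT={a@B3, b@B2, c@B0, d@B0}
  B4: | IN={a@B3, b@B2, c@B0, d@B0} | OUT={a@B3, b@B2, c@B0, d@B4}
  B5: | IN={a@B3, b@B2, c@B0, d@B4} | OUT={a@B3, b@B2, c@B5, d@B4, e@B5}
  B6: | IN={a@B3, b@B2, c@B5, d@B4, e@B5} | OUT={a@B3, b@B6, c@B6, d@B4, e@B5}

Merge at B5: IN[B5] = OUT[B4] = {a@B3, b@B2, c@B0, d@B4}
Applying B5's transfer function to that IN value gives OUT[B5] (row B5 above).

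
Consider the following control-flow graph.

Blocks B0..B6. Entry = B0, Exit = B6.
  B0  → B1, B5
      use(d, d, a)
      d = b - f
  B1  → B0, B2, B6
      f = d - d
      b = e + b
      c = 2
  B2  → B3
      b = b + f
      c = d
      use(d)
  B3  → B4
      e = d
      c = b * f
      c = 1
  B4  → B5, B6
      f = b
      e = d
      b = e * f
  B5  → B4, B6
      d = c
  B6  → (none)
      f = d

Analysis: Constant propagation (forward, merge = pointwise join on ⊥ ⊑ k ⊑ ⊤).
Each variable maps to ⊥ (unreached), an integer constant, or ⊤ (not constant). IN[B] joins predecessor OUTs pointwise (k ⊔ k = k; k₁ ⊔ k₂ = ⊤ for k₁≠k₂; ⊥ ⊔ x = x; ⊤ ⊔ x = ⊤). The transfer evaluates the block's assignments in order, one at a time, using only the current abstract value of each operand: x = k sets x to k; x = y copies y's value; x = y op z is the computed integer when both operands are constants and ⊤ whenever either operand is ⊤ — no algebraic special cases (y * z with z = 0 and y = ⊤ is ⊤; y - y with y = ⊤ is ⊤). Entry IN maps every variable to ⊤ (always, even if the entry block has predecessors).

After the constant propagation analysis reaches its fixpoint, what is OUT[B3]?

Answer: {a: ⊤, b: ⊤, c: 1, d: ⊤, e: ⊤, f: ⊤}

Derivation:
Fixpoint table:
  B0: | IN=(all ⊤) | OUT=(all ⊤)
  B1: | IN=(all ⊤) | OUT={c:2; rest ⊤}
  B2: | IN={c:2; rest ⊤} | OUT=(all ⊤)
  B3: | IN=(all ⊤) | OUT={c:1; rest ⊤}
  B4: | IN=(all ⊤) | OUT=(all ⊤)
  B5: | IN=(all ⊤) | OUT=(all ⊤)
  B6: | IN=(all ⊤) | OUT=(all ⊤)

Merge at B3: IN[B3] = OUT[B2] = {a: ⊤, b: ⊤, c: ⊤, d: ⊤, e: ⊤, f: ⊤}
Applying B3's transfer function to that IN value gives OUT[B3] (row B3 above).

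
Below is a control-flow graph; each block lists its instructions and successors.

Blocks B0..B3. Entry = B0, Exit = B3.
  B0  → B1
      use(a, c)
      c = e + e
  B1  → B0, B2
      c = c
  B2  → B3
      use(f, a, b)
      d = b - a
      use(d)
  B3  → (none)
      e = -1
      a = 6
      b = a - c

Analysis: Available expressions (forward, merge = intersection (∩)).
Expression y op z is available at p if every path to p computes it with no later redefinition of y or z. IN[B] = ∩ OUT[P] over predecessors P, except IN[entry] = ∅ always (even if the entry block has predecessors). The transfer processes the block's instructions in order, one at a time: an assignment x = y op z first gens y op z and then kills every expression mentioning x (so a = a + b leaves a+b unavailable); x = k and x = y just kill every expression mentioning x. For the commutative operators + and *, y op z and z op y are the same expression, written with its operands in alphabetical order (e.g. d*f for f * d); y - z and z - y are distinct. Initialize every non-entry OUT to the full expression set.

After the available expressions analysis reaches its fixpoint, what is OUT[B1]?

Answer: {e+e}

Derivation:
Per-block solution:
  B0:   IN={}   OUT={e+e}
  B1:   IN={e+e}   OUT={e+e}
  B2:   IN={e+e}   OUT={b-a, e+e}
  B3:   IN={b-a, e+e}   OUT={a-c}

Merge at B1: IN[B1] = OUT[B0] = {e+e}
Applying B1's transfer function to that IN value gives OUT[B1] (row B1 above).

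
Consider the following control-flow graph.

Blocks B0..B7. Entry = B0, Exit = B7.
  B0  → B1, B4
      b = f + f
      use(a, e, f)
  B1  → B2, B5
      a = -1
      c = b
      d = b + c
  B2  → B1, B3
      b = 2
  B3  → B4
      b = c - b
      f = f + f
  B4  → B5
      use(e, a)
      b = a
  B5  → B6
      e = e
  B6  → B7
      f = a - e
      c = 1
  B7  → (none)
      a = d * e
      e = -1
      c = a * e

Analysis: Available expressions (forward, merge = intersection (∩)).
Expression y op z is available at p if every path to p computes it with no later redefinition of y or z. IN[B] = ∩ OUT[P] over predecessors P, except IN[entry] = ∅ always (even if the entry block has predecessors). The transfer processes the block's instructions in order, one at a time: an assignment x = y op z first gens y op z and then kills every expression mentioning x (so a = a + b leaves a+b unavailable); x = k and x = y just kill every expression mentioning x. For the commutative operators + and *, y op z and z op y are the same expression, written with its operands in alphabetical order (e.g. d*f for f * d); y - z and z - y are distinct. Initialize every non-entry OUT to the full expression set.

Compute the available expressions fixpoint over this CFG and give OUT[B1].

Answer: {b+c, f+f}

Trace:
Converged values:
  B0:  IN={}  OUT={f+f}
  B1:  IN={f+f}  OUT={b+c, f+f}
  B2:  IN={b+c, f+f}  OUT={f+f}
  B3:  IN={f+f}  OUT={}
  B4:  IN={}  OUT={}
  B5:  IN={}  OUT={}
  B6:  IN={}  OUT={a-e}
  B7:  IN={a-e}  OUT={a*e}

Merge at B1: IN[B1] = OUT[B0] ∩ OUT[B2] = {f+f}
Applying B1's transfer function to that IN value gives OUT[B1] (row B1 above).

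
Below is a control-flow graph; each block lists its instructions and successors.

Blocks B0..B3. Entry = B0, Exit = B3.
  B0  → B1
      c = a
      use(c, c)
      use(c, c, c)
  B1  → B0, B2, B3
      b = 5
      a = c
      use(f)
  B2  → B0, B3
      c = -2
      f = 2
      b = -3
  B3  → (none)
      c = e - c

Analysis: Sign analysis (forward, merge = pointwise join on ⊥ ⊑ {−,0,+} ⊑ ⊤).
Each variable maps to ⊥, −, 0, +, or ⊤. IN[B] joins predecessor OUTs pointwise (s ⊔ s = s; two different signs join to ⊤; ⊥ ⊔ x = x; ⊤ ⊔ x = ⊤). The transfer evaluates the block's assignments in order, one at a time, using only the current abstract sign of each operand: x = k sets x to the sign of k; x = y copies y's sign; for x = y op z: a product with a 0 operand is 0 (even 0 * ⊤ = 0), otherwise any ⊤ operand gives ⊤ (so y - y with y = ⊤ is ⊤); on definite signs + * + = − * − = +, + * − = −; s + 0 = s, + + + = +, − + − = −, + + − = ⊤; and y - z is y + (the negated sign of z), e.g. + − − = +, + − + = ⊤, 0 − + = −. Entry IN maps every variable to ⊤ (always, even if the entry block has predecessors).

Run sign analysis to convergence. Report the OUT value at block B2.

Answer: {a: ⊤, b: -, c: -, d: ⊤, e: ⊤, f: +}

Working:
Converged values:
  B0:   IN=(all ⊤)   OUT=(all ⊤)
  B1:   IN=(all ⊤)   OUT={b:+; rest ⊤}
  B2:   IN={b:+; rest ⊤}   OUT={b:-, c:-, f:+; rest ⊤}
  B3:   IN=(all ⊤)   OUT=(all ⊤)

Merge at B2: IN[B2] = OUT[B1] = {a: ⊤, b: +, c: ⊤, d: ⊤, e: ⊤, f: ⊤}
Applying B2's transfer function to that IN value gives OUT[B2] (row B2 above).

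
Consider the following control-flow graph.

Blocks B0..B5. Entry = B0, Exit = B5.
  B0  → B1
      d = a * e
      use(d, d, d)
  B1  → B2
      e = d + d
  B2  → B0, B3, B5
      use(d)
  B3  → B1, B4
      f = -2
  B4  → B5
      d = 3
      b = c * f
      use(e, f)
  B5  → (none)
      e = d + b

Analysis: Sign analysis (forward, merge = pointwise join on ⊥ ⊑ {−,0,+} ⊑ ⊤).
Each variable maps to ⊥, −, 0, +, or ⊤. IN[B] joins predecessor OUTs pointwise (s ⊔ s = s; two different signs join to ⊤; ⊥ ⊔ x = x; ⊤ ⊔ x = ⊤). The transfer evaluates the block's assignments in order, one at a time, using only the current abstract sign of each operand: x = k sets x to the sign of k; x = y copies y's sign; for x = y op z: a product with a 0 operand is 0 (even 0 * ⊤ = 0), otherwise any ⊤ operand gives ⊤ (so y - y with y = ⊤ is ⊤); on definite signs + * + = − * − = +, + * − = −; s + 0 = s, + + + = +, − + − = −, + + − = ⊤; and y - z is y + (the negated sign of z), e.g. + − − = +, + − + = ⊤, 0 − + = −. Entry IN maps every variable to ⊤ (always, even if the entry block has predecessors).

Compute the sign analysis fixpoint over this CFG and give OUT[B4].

Per-block solution:
  B0: | IN=(all ⊤) | OUT=(all ⊤)
  B1: | IN=(all ⊤) | OUT=(all ⊤)
  B2: | IN=(all ⊤) | OUT=(all ⊤)
  B3: | IN=(all ⊤) | OUT={f:-; rest ⊤}
  B4: | IN={f:-; rest ⊤} | OUT={d:+, f:-; rest ⊤}
  B5: | IN=(all ⊤) | OUT=(all ⊤)

Merge at B4: IN[B4] = OUT[B3] = {a: ⊤, b: ⊤, c: ⊤, d: ⊤, e: ⊤, f: -}
Applying B4's transfer function to that IN value gives OUT[B4] (row B4 above).

Answer: {a: ⊤, b: ⊤, c: ⊤, d: +, e: ⊤, f: -}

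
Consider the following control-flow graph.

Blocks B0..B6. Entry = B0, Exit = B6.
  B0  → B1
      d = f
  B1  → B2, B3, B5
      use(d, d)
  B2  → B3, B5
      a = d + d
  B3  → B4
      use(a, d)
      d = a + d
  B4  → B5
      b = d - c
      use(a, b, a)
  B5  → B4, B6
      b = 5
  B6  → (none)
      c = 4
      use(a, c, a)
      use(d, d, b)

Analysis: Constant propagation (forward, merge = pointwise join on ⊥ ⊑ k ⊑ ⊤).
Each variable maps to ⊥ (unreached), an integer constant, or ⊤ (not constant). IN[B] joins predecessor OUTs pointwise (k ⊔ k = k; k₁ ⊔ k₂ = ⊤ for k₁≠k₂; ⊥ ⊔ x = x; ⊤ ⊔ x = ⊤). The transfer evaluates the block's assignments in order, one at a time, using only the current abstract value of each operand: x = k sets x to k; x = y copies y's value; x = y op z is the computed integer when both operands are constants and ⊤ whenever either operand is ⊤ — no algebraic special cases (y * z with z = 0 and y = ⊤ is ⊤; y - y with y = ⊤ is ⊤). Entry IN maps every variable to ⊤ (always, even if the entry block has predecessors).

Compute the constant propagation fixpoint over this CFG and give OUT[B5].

Fixpoint table:
  B0:   IN=(all ⊤)   OUT=(all ⊤)
  B1:   IN=(all ⊤)   OUT=(all ⊤)
  B2:   IN=(all ⊤)   OUT=(all ⊤)
  B3:   IN=(all ⊤)   OUT=(all ⊤)
  B4:   IN=(all ⊤)   OUT=(all ⊤)
  B5:   IN=(all ⊤)   OUT={b:5; rest ⊤}
  B6:   IN={b:5; rest ⊤}   OUT={b:5, c:4; rest ⊤}

Merge at B5: IN[B5] = OUT[B1] ⊔ OUT[B2] ⊔ OUT[B4] = {a: ⊤, b: ⊤, c: ⊤, d: ⊤, e: ⊤, f: ⊤}
Applying B5's transfer function to that IN value gives OUT[B5] (row B5 above).

Answer: {a: ⊤, b: 5, c: ⊤, d: ⊤, e: ⊤, f: ⊤}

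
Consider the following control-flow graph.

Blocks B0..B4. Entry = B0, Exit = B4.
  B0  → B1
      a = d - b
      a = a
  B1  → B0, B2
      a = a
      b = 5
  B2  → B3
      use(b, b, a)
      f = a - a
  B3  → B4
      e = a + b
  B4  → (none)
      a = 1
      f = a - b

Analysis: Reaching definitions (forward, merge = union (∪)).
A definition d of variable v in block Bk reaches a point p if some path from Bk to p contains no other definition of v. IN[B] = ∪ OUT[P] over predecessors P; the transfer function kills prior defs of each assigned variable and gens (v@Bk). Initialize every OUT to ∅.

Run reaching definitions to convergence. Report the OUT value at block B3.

Answer: {a@B1, b@B1, e@B3, f@B2}

Trace:
Per-block solution:
  B0:  IN={a@B1, b@B1}  OUT={a@B0, b@B1}
  B1:  IN={a@B0, b@B1}  OUT={a@B1, b@B1}
  B2:  IN={a@B1, b@B1}  OUT={a@B1, b@B1, f@B2}
  B3:  IN={a@B1, b@B1, f@B2}  OUT={a@B1, b@B1, e@B3, f@B2}
  B4:  IN={a@B1, b@B1, e@B3, f@B2}  OUT={a@B4, b@B1, e@B3, f@B4}

Merge at B3: IN[B3] = OUT[B2] = {a@B1, b@B1, f@B2}
Applying B3's transfer function to that IN value gives OUT[B3] (row B3 above).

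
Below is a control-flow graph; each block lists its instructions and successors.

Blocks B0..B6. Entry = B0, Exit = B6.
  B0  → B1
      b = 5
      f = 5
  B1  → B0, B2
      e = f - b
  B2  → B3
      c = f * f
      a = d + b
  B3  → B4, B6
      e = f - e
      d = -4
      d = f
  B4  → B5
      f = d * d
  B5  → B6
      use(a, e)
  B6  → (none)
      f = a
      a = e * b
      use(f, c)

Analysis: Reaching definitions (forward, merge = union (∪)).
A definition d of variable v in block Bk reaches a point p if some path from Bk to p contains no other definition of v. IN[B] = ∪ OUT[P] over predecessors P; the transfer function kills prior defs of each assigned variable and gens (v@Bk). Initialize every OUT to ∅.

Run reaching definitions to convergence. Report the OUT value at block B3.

Answer: {a@B2, b@B0, c@B2, d@B3, e@B3, f@B0}

Working:
Per-block solution:
  B0:   IN={b@B0, e@B1, f@B0}   OUT={b@B0, e@B1, f@B0}
  B1:   IN={b@B0, e@B1, f@B0}   OUT={b@B0, e@B1, f@B0}
  B2:   IN={b@B0, e@B1, f@B0}   OUT={a@B2, b@B0, c@B2, e@B1, f@B0}
  B3:   IN={a@B2, b@B0, c@B2, e@B1, f@B0}   OUT={a@B2, b@B0, c@B2, d@B3, e@B3, f@B0}
  B4:   IN={a@B2, b@B0, c@B2, d@B3, e@B3, f@B0}   OUT={a@B2, b@B0, c@B2, d@B3, e@B3, f@B4}
  B5:   IN={a@B2, b@B0, c@B2, d@B3, e@B3, f@B4}   OUT={a@B2, b@B0, c@B2, d@B3, e@B3, f@B4}
  B6:   IN={a@B2, b@B0, c@B2, d@B3, e@B3, f@B0, f@B4}   OUT={a@B6, b@B0, c@B2, d@B3, e@B3, f@B6}

Merge at B3: IN[B3] = OUT[B2] = {a@B2, b@B0, c@B2, e@B1, f@B0}
Applying B3's transfer function to that IN value gives OUT[B3] (row B3 above).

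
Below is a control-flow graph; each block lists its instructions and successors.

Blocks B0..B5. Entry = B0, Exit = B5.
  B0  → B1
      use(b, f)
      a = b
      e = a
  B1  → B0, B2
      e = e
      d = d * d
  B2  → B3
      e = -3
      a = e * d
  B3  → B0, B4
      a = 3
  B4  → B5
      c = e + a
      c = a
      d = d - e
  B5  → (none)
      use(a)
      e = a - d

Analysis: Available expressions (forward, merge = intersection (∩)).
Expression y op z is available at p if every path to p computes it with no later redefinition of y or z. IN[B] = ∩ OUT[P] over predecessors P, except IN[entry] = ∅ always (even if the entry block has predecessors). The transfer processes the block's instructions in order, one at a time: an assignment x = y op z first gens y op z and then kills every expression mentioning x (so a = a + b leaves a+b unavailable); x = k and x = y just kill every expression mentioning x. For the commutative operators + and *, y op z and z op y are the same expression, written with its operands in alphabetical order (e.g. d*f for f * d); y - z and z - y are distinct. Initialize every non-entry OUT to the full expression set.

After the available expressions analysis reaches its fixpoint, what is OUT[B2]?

Answer: {d*e}

Derivation:
Per-block solution:
  B0:  IN={}  OUT={}
  B1:  IN={}  OUT={}
  B2:  IN={}  OUT={d*e}
  B3:  IN={d*e}  OUT={d*e}
  B4:  IN={d*e}  OUT={a+e}
  B5:  IN={a+e}  OUT={a-d}

Merge at B2: IN[B2] = OUT[B1] = {}
Applying B2's transfer function to that IN value gives OUT[B2] (row B2 above).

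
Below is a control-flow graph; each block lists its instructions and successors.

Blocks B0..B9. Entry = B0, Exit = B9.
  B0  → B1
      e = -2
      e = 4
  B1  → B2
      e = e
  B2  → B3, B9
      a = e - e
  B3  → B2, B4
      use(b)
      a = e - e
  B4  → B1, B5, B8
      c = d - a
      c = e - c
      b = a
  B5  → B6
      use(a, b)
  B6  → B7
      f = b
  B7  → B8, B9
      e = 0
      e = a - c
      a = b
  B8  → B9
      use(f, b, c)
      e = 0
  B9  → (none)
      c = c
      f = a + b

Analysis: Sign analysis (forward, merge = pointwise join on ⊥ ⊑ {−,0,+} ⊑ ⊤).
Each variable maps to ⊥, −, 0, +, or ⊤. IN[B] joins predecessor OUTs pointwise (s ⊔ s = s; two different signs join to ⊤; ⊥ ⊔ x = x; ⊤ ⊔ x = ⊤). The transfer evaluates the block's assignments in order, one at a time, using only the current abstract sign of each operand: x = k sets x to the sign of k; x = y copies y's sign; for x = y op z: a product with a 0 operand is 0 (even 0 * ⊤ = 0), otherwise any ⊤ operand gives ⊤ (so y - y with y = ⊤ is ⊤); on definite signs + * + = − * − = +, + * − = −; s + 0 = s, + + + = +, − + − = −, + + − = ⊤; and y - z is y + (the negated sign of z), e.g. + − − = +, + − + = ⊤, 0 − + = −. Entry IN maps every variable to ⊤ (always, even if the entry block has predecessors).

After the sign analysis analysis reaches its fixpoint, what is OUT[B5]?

Answer: {a: ⊤, b: ⊤, c: ⊤, d: ⊤, e: +, f: ⊤}

Trace:
Converged values:
  B0:   IN=(all ⊤)   OUT={e:+; rest ⊤}
  B1:   IN={e:+; rest ⊤}   OUT={e:+; rest ⊤}
  B2:   IN={e:+; rest ⊤}   OUT={e:+; rest ⊤}
  B3:   IN={e:+; rest ⊤}   OUT={e:+; rest ⊤}
  B4:   IN={e:+; rest ⊤}   OUT={e:+; rest ⊤}
  B5:   IN={e:+; rest ⊤}   OUT={e:+; rest ⊤}
  B6:   IN={e:+; rest ⊤}   OUT={e:+; rest ⊤}
  B7:   IN={e:+; rest ⊤}   OUT=(all ⊤)
  B8:   IN=(all ⊤)   OUT={e:0; rest ⊤}
  B9:   IN=(all ⊤)   OUT=(all ⊤)

Merge at B5: IN[B5] = OUT[B4] = {a: ⊤, b: ⊤, c: ⊤, d: ⊤, e: +, f: ⊤}
Applying B5's transfer function to that IN value gives OUT[B5] (row B5 above).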